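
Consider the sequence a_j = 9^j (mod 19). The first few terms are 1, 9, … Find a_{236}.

Listing terms: a_0 = 1, a_1 = 9, a_2 = 5, a_3 = 7, a_4 = 6, a_5 = 16, a_6 = 11, a_7 = 4, a_8 = 17, a_9 = 1.
Since a_9 = a_0 = 1, the sequence is periodic with period 9.
(236 - 0) mod 9 = 2, so a_{236} = a_2 = 5.

5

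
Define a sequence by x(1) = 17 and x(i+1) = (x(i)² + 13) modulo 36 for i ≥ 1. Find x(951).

Listing terms: x(1) = 17; x(2) = 14; x(3) = 29; x(4) = 26; x(5) = 5; x(6) = 2; x(7) = 17.
The sequence repeats with period 6.
So x(951) = x(1 + ((951-1) mod 6)) = x(3) = 29.

29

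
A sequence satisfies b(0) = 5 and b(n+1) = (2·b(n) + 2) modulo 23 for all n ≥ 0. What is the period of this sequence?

b(0) = 5,  b(1) = 12,  b(2) = 3,  b(3) = 8,  b(4) = 18,  b(5) = 15,  b(6) = 9,  b(7) = 20,  b(8) = 19,  b(9) = 17,  b(10) = 13,  b(11) = 5.
The sequence repeats with period 11.

11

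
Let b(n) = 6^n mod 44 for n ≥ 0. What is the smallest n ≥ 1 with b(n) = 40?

We have b(0) = 1, b(1) = 6, b(2) = 36, b(3) = 40, b(4) = 20, b(5) = 32, b(6) = 16, b(7) = 8, b(8) = 4, b(9) = 24, b(10) = 12, b(11) = 28, b(12) = 36.
Since b(12) = b(2) = 36, the sequence is eventually periodic: after a pre-period of length 2 it cycles with period 10.
The value 40 first appears (with n ≥ 1) at b(3).

3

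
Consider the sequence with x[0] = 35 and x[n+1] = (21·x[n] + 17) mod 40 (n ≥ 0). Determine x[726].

We have x[0] = 35; x[1] = 32; x[2] = 9; x[3] = 6; x[4] = 23; x[5] = 20; x[6] = 37; x[7] = 34; x[8] = 11; x[9] = 8; x[10] = 25; x[11] = 22; x[12] = 39; x[13] = 36; x[14] = 13; x[15] = 10; x[16] = 27; x[17] = 24; x[18] = 1; x[19] = 38; x[20] = 15; x[21] = 12; x[22] = 29; x[23] = 26; x[24] = 3; x[25] = 0; x[26] = 17; x[27] = 14; x[28] = 31; x[29] = 28; x[30] = 5; x[31] = 2; x[32] = 19; x[33] = 16; x[34] = 33; x[35] = 30; x[36] = 7; x[37] = 4; x[38] = 21; x[39] = 18; x[40] = 35.
Since x[40] = x[0] = 35, the sequence is periodic with period 40.
(726 - 0) mod 40 = 6, so x[726] = x[6] = 37.

37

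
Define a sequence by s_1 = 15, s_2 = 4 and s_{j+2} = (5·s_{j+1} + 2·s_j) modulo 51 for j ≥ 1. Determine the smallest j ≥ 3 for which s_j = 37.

Computing terms: s_1 = 15; s_2 = 4; s_3 = 50; s_4 = 3; s_5 = 13; s_6 = 20; s_7 = 24; s_8 = 7; s_9 = 32; s_{10} = 21; s_{11} = 16; s_{12} = 20; s_{13} = 30; s_{14} = 37; s_{15} = 41; s_{16} = 24; s_{17} = 49; s_{18} = 38; s_{19} = 33; s_{20} = 37; s_{21} = 47; s_{22} = 3; s_{23} = 7; s_{24} = 41; s_{25} = 15; s_{26} = 4.
Since (s_{25}, s_{26}) = (s_1, s_2) = (15, 4) (two consecutive terms determine the rest), the sequence is periodic with period 24.
The value 37 first appears (with j ≥ 3) at s_{14}.

14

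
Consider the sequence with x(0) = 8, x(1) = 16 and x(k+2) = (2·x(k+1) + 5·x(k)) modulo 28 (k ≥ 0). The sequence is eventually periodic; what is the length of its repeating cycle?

24

x(0) = 8; x(1) = 16; x(2) = 16; x(3) = 0; x(4) = 24; x(5) = 20; x(6) = 20; x(7) = 0; x(8) = 16; x(9) = 4; x(10) = 4; x(11) = 0; x(12) = 20; x(13) = 12; x(14) = 12; x(15) = 0; x(16) = 4; x(17) = 8; x(18) = 8; x(19) = 0; x(20) = 12; x(21) = 24; x(22) = 24; x(23) = 0; x(24) = 8; x(25) = 16.
Since (x(24), x(25)) = (x(0), x(1)) = (8, 16) (two consecutive terms determine the rest), the sequence is periodic with period 24.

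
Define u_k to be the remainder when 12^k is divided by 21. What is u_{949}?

u_1 = 12,  u_2 = 18,  u_3 = 6,  u_4 = 9,  u_5 = 3,  u_6 = 15,  u_7 = 12.
The sequence repeats with period 6.
So u_{949} = u_{1 + ((949-1) mod 6)} = u_1 = 12.

12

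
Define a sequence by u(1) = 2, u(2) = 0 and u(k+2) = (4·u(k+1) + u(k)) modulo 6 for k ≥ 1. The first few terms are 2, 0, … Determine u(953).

2

We have u(1) = 2; u(2) = 0; u(3) = 2; u(4) = 2; u(5) = 4; u(6) = 0; u(7) = 4; u(8) = 4; u(9) = 2; u(10) = 0.
The sequence repeats with period 8.
(953 - 1) mod 8 = 0, so u(953) = u(1) = 2.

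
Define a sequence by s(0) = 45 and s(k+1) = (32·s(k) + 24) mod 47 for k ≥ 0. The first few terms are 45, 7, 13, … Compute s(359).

Computing terms: s(0) = 45; s(1) = 7; s(2) = 13; s(3) = 17; s(4) = 4; s(5) = 11; s(6) = 0; s(7) = 24; s(8) = 40; s(9) = 35; s(10) = 16; s(11) = 19; s(12) = 21; s(13) = 38; s(14) = 18; s(15) = 36; s(16) = 1; s(17) = 9; s(18) = 30; s(19) = 44; s(20) = 22; s(21) = 23; s(22) = 8; s(23) = 45.
Since s(23) = s(0) = 45, the sequence is periodic with period 23.
(359 - 0) mod 23 = 14, so s(359) = s(14) = 18.

18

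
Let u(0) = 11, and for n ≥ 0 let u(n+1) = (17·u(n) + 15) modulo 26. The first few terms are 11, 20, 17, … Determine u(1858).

Computing terms: u(0) = 11; u(1) = 20; u(2) = 17; u(3) = 18; u(4) = 9; u(5) = 12; u(6) = 11.
The sequence repeats with period 6.
So u(1858) = u(0 + ((1858-0) mod 6)) = u(4) = 9.

9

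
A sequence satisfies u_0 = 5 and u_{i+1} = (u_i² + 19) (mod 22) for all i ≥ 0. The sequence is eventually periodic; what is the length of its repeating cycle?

6

We have u_0 = 5; u_1 = 0; u_2 = 19; u_3 = 6; u_4 = 11; u_5 = 8; u_6 = 17; u_7 = 0.
Since u_7 = u_1 = 0, the sequence is eventually periodic: after a pre-period of length 1 it cycles with period 6.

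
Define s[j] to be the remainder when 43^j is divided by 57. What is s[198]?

1

s[0] = 1, s[1] = 43, s[2] = 25, s[3] = 49, s[4] = 55, s[5] = 28, s[6] = 7, s[7] = 16, s[8] = 4, s[9] = 1.
Since s[9] = s[0] = 1, the sequence is periodic with period 9.
(198 - 0) mod 9 = 0, so s[198] = s[0] = 1.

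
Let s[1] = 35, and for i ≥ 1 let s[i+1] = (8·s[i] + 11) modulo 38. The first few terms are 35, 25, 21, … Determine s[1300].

27

We have s[1] = 35; s[2] = 25; s[3] = 21; s[4] = 27; s[5] = 37; s[6] = 3; s[7] = 35.
Since s[7] = s[1] = 35, the sequence is periodic with period 6.
(1300 - 1) mod 6 = 3, so s[1300] = s[4] = 27.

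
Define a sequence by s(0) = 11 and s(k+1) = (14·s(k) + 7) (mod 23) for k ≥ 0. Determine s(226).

s(0) = 11; s(1) = 0; s(2) = 7; s(3) = 13; s(4) = 5; s(5) = 8; s(6) = 4; s(7) = 17; s(8) = 15; s(9) = 10; s(10) = 9; s(11) = 18; s(12) = 6; s(13) = 22; s(14) = 16; s(15) = 1; s(16) = 21; s(17) = 2; s(18) = 12; s(19) = 14; s(20) = 19; s(21) = 20; s(22) = 11.
Since s(22) = s(0) = 11, the sequence is periodic with period 22.
(226 - 0) mod 22 = 6, so s(226) = s(6) = 4.

4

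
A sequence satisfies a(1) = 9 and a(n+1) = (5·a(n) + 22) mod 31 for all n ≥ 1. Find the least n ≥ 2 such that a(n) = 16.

3

We have a(1) = 9; a(2) = 5; a(3) = 16; a(4) = 9.
The sequence repeats with period 3.
The value 16 first appears (with n ≥ 2) at a(3).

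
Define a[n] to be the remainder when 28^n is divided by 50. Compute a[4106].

We have a[1] = 28, a[2] = 34, a[3] = 2, a[4] = 6, a[5] = 18, a[6] = 4, a[7] = 12, a[8] = 36, a[9] = 8, a[10] = 24, a[11] = 22, a[12] = 16, a[13] = 48, a[14] = 44, a[15] = 32, a[16] = 46, a[17] = 38, a[18] = 14, a[19] = 42, a[20] = 26, a[21] = 28.
The sequence repeats with period 20.
So a[4106] = a[1 + ((4106-1) mod 20)] = a[6] = 4.

4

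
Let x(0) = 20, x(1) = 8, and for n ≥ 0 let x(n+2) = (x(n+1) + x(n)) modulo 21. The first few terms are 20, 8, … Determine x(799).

9

Listing terms: x(0) = 20, x(1) = 8, x(2) = 7, x(3) = 15, x(4) = 1, x(5) = 16, x(6) = 17, x(7) = 12, x(8) = 8, x(9) = 20, x(10) = 7, x(11) = 6, x(12) = 13, x(13) = 19, x(14) = 11, x(15) = 9, x(16) = 20, x(17) = 8.
The sequence repeats with period 16.
(799 - 0) mod 16 = 15, so x(799) = x(15) = 9.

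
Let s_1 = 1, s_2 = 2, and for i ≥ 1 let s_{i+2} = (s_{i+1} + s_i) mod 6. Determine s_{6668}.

Computing terms: s_1 = 1, s_2 = 2, s_3 = 3, s_4 = 5, s_5 = 2, s_6 = 1, s_7 = 3, s_8 = 4, s_9 = 1, s_{10} = 5, s_{11} = 0, s_{12} = 5, s_{13} = 5, s_{14} = 4, s_{15} = 3, s_{16} = 1, s_{17} = 4, s_{18} = 5, s_{19} = 3, s_{20} = 2, s_{21} = 5, s_{22} = 1, s_{23} = 0, s_{24} = 1, s_{25} = 1, s_{26} = 2.
The sequence repeats with period 24.
(6668 - 1) mod 24 = 19, so s_{6668} = s_{20} = 2.

2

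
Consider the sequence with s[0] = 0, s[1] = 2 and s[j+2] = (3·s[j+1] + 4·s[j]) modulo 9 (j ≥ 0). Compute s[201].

8

Listing terms: s[0] = 0, s[1] = 2, s[2] = 6, s[3] = 8, s[4] = 3, s[5] = 5, s[6] = 0, s[7] = 2.
The sequence repeats with period 6.
(201 - 0) mod 6 = 3, so s[201] = s[3] = 8.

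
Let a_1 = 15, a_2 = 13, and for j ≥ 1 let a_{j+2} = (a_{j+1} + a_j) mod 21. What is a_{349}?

15

Listing terms: a_1 = 15; a_2 = 13; a_3 = 7; a_4 = 20; a_5 = 6; a_6 = 5; a_7 = 11; a_8 = 16; a_9 = 6; a_{10} = 1; a_{11} = 7; a_{12} = 8; a_{13} = 15; a_{14} = 2; a_{15} = 17; a_{16} = 19; a_{17} = 15; a_{18} = 13.
The sequence repeats with period 16.
(349 - 1) mod 16 = 12, so a_{349} = a_{13} = 15.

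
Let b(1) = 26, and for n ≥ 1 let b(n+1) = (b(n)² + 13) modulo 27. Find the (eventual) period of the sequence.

9

Listing terms: b(1) = 26,  b(2) = 14,  b(3) = 20,  b(4) = 8,  b(5) = 23,  b(6) = 2,  b(7) = 17,  b(8) = 5,  b(9) = 11,  b(10) = 26.
The sequence repeats with period 9.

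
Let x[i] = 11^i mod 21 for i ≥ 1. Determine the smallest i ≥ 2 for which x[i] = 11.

7

x[1] = 11, x[2] = 16, x[3] = 8, x[4] = 4, x[5] = 2, x[6] = 1, x[7] = 11.
Since x[7] = x[1] = 11, the sequence is periodic with period 6.
The value 11 next appears (with i ≥ 2) at x[7].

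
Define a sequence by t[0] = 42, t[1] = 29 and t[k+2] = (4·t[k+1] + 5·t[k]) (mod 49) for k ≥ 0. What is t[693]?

7

Listing terms: t[0] = 42, t[1] = 29, t[2] = 32, t[3] = 28, t[4] = 27, t[5] = 3, t[6] = 0, t[7] = 15, t[8] = 11, t[9] = 21, t[10] = 41, t[11] = 24, t[12] = 7, t[13] = 1, t[14] = 39, t[15] = 14, t[16] = 6, t[17] = 45, t[18] = 14, t[19] = 36, t[20] = 18, t[21] = 7, t[22] = 20, t[23] = 17, t[24] = 21, t[25] = 22, t[26] = 46, t[27] = 0, t[28] = 34, t[29] = 38, t[30] = 28, t[31] = 8, t[32] = 25, t[33] = 42, t[34] = 48, t[35] = 10, t[36] = 35, t[37] = 43, t[38] = 4, t[39] = 35, t[40] = 13, t[41] = 31, t[42] = 42, t[43] = 29.
Since (t[42], t[43]) = (t[0], t[1]) = (42, 29) (two consecutive terms determine the rest), the sequence is periodic with period 42.
So t[693] = t[0 + ((693-0) mod 42)] = t[21] = 7.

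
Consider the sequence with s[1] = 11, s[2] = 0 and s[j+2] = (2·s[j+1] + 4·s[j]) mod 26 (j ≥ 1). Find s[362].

We have s[1] = 11,  s[2] = 0,  s[3] = 18,  s[4] = 10,  s[5] = 14,  s[6] = 16,  s[7] = 10,  s[8] = 6,  s[9] = 0,  s[10] = 24,  s[11] = 22,  s[12] = 10,  s[13] = 4,  s[14] = 22,  s[15] = 8,  s[16] = 0,  s[17] = 6,  s[18] = 12,  s[19] = 22,  s[20] = 14,  s[21] = 12,  s[22] = 2,  s[23] = 0,  s[24] = 8,  s[25] = 16,  s[26] = 12,  s[27] = 10,  s[28] = 16,  s[29] = 20,  s[30] = 0,  s[31] = 2,  s[32] = 4,  s[33] = 16,  s[34] = 22,  s[35] = 4,  s[36] = 18,  s[37] = 0,  s[38] = 20,  s[39] = 14,  s[40] = 4,  s[41] = 12,  s[42] = 14,  s[43] = 24,  s[44] = 0,  s[45] = 18.
Since (s[44], s[45]) = (s[2], s[3]) = (0, 18) (two consecutive terms determine the rest), the sequence is eventually periodic: after a pre-period of length 1 it cycles with period 42.
For j ≥ 2, s[j] depends only on (j - 2) mod 42. (362 - 2) mod 42 = 24, so s[362] = s[26] = 12.

12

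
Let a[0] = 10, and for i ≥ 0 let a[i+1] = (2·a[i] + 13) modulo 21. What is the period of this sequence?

Computing terms: a[0] = 10, a[1] = 12, a[2] = 16, a[3] = 3, a[4] = 19, a[5] = 9, a[6] = 10.
Since a[6] = a[0] = 10, the sequence is periodic with period 6.

6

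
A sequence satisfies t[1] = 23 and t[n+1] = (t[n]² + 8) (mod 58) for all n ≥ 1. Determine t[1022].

7

t[1] = 23,  t[2] = 15,  t[3] = 1,  t[4] = 9,  t[5] = 31,  t[6] = 41,  t[7] = 7,  t[8] = 57,  t[9] = 9.
Since t[9] = t[4] = 9, the sequence is eventually periodic: after a pre-period of length 3 it cycles with period 5.
For n ≥ 4, t[n] depends only on (n - 4) mod 5. (1022 - 4) mod 5 = 3, so t[1022] = t[7] = 7.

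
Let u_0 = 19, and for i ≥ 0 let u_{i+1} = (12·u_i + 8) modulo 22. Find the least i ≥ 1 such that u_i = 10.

Listing terms: u_0 = 19; u_1 = 16; u_2 = 2; u_3 = 10; u_4 = 18; u_5 = 4; u_6 = 12; u_7 = 20; u_8 = 6; u_9 = 14; u_{10} = 0; u_{11} = 8; u_{12} = 16.
Since u_{12} = u_1 = 16, the sequence is eventually periodic: after a pre-period of length 1 it cycles with period 11.
The value 10 first appears (with i ≥ 1) at u_3.

3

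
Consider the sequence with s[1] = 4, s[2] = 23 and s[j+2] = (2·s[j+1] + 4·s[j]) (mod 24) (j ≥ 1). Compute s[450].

We have s[1] = 4,  s[2] = 23,  s[3] = 14,  s[4] = 0,  s[5] = 8,  s[6] = 16,  s[7] = 16,  s[8] = 0,  s[9] = 16,  s[10] = 8,  s[11] = 8,  s[12] = 0,  s[13] = 8.
Since (s[12], s[13]) = (s[4], s[5]) = (0, 8) (two consecutive terms determine the rest), the sequence is eventually periodic: after a pre-period of length 3 it cycles with period 8.
For j ≥ 4, s[j] depends only on (j - 4) mod 8. (450 - 4) mod 8 = 6, so s[450] = s[10] = 8.

8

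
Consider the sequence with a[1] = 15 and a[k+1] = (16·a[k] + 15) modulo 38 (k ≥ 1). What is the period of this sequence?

Listing terms: a[1] = 15,  a[2] = 27,  a[3] = 29,  a[4] = 23,  a[5] = 3,  a[6] = 25,  a[7] = 35,  a[8] = 5,  a[9] = 19,  a[10] = 15.
Since a[10] = a[1] = 15, the sequence is periodic with period 9.

9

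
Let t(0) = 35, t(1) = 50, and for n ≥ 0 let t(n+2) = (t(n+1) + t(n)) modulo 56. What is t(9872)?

Computing terms: t(0) = 35,  t(1) = 50,  t(2) = 29,  t(3) = 23,  t(4) = 52,  t(5) = 19,  t(6) = 15,  t(7) = 34,  t(8) = 49,  t(9) = 27,  t(10) = 20,  t(11) = 47,  t(12) = 11,  t(13) = 2,  t(14) = 13,  t(15) = 15,  t(16) = 28,  t(17) = 43,  t(18) = 15,  t(19) = 2,  t(20) = 17,  t(21) = 19,  t(22) = 36,  t(23) = 55,  t(24) = 35,  t(25) = 34,  t(26) = 13,  t(27) = 47,  t(28) = 4,  t(29) = 51,  t(30) = 55,  t(31) = 50,  t(32) = 49,  t(33) = 43,  t(34) = 36,  t(35) = 23,  t(36) = 3,  t(37) = 26,  t(38) = 29,  t(39) = 55,  t(40) = 28,  t(41) = 27,  t(42) = 55,  t(43) = 26,  t(44) = 25,  t(45) = 51,  t(46) = 20,  t(47) = 15,  t(48) = 35,  t(49) = 50.
The sequence repeats with period 48.
So t(9872) = t(0 + ((9872-0) mod 48)) = t(32) = 49.

49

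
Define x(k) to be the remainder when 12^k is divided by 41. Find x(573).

13

Listing terms: x(1) = 12,  x(2) = 21,  x(3) = 6,  x(4) = 31,  x(5) = 3,  x(6) = 36,  x(7) = 22,  x(8) = 18,  x(9) = 11,  x(10) = 9,  x(11) = 26,  x(12) = 25,  x(13) = 13,  x(14) = 33,  x(15) = 27,  x(16) = 37,  x(17) = 34,  x(18) = 39,  x(19) = 17,  x(20) = 40,  x(21) = 29,  x(22) = 20,  x(23) = 35,  x(24) = 10,  x(25) = 38,  x(26) = 5,  x(27) = 19,  x(28) = 23,  x(29) = 30,  x(30) = 32,  x(31) = 15,  x(32) = 16,  x(33) = 28,  x(34) = 8,  x(35) = 14,  x(36) = 4,  x(37) = 7,  x(38) = 2,  x(39) = 24,  x(40) = 1,  x(41) = 12.
The sequence repeats with period 40.
So x(573) = x(1 + ((573-1) mod 40)) = x(13) = 13.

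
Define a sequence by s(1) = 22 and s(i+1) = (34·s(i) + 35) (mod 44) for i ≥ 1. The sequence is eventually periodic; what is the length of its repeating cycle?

s(1) = 22,  s(2) = 35,  s(3) = 37,  s(4) = 17,  s(5) = 41,  s(6) = 21,  s(7) = 1,  s(8) = 25,  s(9) = 5,  s(10) = 29,  s(11) = 9,  s(12) = 33,  s(13) = 13,  s(14) = 37.
Since s(14) = s(3) = 37, the sequence is eventually periodic: after a pre-period of length 2 it cycles with period 11.

11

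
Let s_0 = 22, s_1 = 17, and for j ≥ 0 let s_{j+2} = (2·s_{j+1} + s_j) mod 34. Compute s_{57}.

s_0 = 22, s_1 = 17, s_2 = 22, s_3 = 27, s_4 = 8, s_5 = 9, s_6 = 26, s_7 = 27, s_8 = 12, s_9 = 17, s_{10} = 12, s_{11} = 7, s_{12} = 26, s_{13} = 25, s_{14} = 8, s_{15} = 7, s_{16} = 22, s_{17} = 17.
The sequence repeats with period 16.
So s_{57} = s_{0 + ((57-0) mod 16)} = s_9 = 17.

17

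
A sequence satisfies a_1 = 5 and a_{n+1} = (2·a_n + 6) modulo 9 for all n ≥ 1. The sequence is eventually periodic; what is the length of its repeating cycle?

6

Listing terms: a_1 = 5,  a_2 = 7,  a_3 = 2,  a_4 = 1,  a_5 = 8,  a_6 = 4,  a_7 = 5.
The sequence repeats with period 6.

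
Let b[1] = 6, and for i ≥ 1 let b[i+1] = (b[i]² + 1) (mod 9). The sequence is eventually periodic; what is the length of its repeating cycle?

3

Computing terms: b[1] = 6,  b[2] = 1,  b[3] = 2,  b[4] = 5,  b[5] = 8,  b[6] = 2.
Since b[6] = b[3] = 2, the sequence is eventually periodic: after a pre-period of length 2 it cycles with period 3.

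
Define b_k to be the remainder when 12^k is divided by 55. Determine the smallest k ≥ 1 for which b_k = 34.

2

We have b_0 = 1, b_1 = 12, b_2 = 34, b_3 = 23, b_4 = 1.
The sequence repeats with period 4.
The value 34 first appears (with k ≥ 1) at b_2.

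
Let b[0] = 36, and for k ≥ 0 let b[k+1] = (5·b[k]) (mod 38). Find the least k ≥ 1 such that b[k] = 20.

5

Listing terms: b[0] = 36,  b[1] = 28,  b[2] = 26,  b[3] = 16,  b[4] = 4,  b[5] = 20,  b[6] = 24,  b[7] = 6,  b[8] = 30,  b[9] = 36.
Since b[9] = b[0] = 36, the sequence is periodic with period 9.
The value 20 first appears (with k ≥ 1) at b[5].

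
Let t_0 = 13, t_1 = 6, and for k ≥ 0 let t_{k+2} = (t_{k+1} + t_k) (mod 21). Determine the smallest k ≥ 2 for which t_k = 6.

5

t_0 = 13; t_1 = 6; t_2 = 19; t_3 = 4; t_4 = 2; t_5 = 6; t_6 = 8; t_7 = 14; t_8 = 1; t_9 = 15; t_{10} = 16; t_{11} = 10; t_{12} = 5; t_{13} = 15; t_{14} = 20; t_{15} = 14; t_{16} = 13; t_{17} = 6.
The sequence repeats with period 16.
The value 6 first appears (with k ≥ 2) at t_5.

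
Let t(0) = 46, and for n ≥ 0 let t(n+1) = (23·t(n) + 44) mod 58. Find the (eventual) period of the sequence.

7

Computing terms: t(0) = 46; t(1) = 0; t(2) = 44; t(3) = 12; t(4) = 30; t(5) = 38; t(6) = 48; t(7) = 46.
The sequence repeats with period 7.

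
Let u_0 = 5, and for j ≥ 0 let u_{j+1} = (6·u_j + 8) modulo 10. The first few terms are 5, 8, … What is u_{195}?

Listing terms: u_0 = 5; u_1 = 8; u_2 = 6; u_3 = 4; u_4 = 2; u_5 = 0; u_6 = 8.
Since u_6 = u_1 = 8, the sequence is eventually periodic: after a pre-period of length 1 it cycles with period 5.
For j ≥ 1, u_j depends only on (j - 1) mod 5. (195 - 1) mod 5 = 4, so u_{195} = u_5 = 0.

0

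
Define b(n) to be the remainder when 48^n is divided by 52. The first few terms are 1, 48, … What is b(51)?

40

Listing terms: b(0) = 1; b(1) = 48; b(2) = 16; b(3) = 40; b(4) = 48.
Since b(4) = b(1) = 48, the sequence is eventually periodic: after a pre-period of length 1 it cycles with period 3.
For n ≥ 1, b(n) depends only on (n - 1) mod 3. (51 - 1) mod 3 = 2, so b(51) = b(3) = 40.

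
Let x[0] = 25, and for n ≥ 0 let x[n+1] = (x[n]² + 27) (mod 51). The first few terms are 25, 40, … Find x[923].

46

We have x[0] = 25; x[1] = 40; x[2] = 46; x[3] = 1; x[4] = 28; x[5] = 46.
Since x[5] = x[2] = 46, the sequence is eventually periodic: after a pre-period of length 2 it cycles with period 3.
For n ≥ 2, x[n] depends only on (n - 2) mod 3. (923 - 2) mod 3 = 0, so x[923] = x[2] = 46.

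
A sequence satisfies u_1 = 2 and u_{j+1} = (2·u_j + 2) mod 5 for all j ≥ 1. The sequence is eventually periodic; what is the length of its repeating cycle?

4

Computing terms: u_1 = 2; u_2 = 1; u_3 = 4; u_4 = 0; u_5 = 2.
Since u_5 = u_1 = 2, the sequence is periodic with period 4.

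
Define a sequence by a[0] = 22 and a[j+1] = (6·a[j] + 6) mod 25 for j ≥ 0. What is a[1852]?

a[0] = 22, a[1] = 13, a[2] = 9, a[3] = 10, a[4] = 16, a[5] = 2, a[6] = 18, a[7] = 14, a[8] = 15, a[9] = 21, a[10] = 7, a[11] = 23, a[12] = 19, a[13] = 20, a[14] = 1, a[15] = 12, a[16] = 3, a[17] = 24, a[18] = 0, a[19] = 6, a[20] = 17, a[21] = 8, a[22] = 4, a[23] = 5, a[24] = 11, a[25] = 22.
Since a[25] = a[0] = 22, the sequence is periodic with period 25.
So a[1852] = a[0 + ((1852-0) mod 25)] = a[2] = 9.

9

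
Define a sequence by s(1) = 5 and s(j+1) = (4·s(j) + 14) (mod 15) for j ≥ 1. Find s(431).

10

We have s(1) = 5,  s(2) = 4,  s(3) = 0,  s(4) = 14,  s(5) = 10,  s(6) = 9,  s(7) = 5.
Since s(7) = s(1) = 5, the sequence is periodic with period 6.
(431 - 1) mod 6 = 4, so s(431) = s(5) = 10.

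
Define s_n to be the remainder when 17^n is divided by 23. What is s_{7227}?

Computing terms: s_0 = 1; s_1 = 17; s_2 = 13; s_3 = 14; s_4 = 8; s_5 = 21; s_6 = 12; s_7 = 20; s_8 = 18; s_9 = 7; s_{10} = 4; s_{11} = 22; s_{12} = 6; s_{13} = 10; s_{14} = 9; s_{15} = 15; s_{16} = 2; s_{17} = 11; s_{18} = 3; s_{19} = 5; s_{20} = 16; s_{21} = 19; s_{22} = 1.
The sequence repeats with period 22.
So s_{7227} = s_{0 + ((7227-0) mod 22)} = s_{11} = 22.

22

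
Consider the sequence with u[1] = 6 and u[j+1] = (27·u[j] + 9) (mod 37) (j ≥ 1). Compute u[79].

u[1] = 6, u[2] = 23, u[3] = 1, u[4] = 36, u[5] = 19, u[6] = 4, u[7] = 6.
Since u[7] = u[1] = 6, the sequence is periodic with period 6.
So u[79] = u[1 + ((79-1) mod 6)] = u[1] = 6.

6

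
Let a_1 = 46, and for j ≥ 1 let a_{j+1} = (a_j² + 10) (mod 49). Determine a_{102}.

7

We have a_1 = 46, a_2 = 19, a_3 = 28, a_4 = 10, a_5 = 12, a_6 = 7, a_7 = 10.
Since a_7 = a_4 = 10, the sequence is eventually periodic: after a pre-period of length 3 it cycles with period 3.
For j ≥ 4, a_j depends only on (j - 4) mod 3. (102 - 4) mod 3 = 2, so a_{102} = a_6 = 7.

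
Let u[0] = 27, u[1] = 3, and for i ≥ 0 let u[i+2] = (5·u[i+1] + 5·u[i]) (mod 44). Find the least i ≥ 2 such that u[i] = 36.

5

We have u[0] = 27; u[1] = 3; u[2] = 18; u[3] = 17; u[4] = 43; u[5] = 36; u[6] = 43; u[7] = 43; u[8] = 34; u[9] = 33; u[10] = 27; u[11] = 36; u[12] = 7; u[13] = 39; u[14] = 10; u[15] = 25; u[16] = 43; u[17] = 32; u[18] = 23; u[19] = 11; u[20] = 38; u[21] = 25; u[22] = 7; u[23] = 28; u[24] = 43; u[25] = 3; u[26] = 10; u[27] = 21; u[28] = 23; u[29] = 0; u[30] = 27; u[31] = 3.
Since (u[30], u[31]) = (u[0], u[1]) = (27, 3) (two consecutive terms determine the rest), the sequence is periodic with period 30.
The value 36 first appears (with i ≥ 2) at u[5].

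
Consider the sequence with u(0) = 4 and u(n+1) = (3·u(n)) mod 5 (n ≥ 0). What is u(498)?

Listing terms: u(0) = 4; u(1) = 2; u(2) = 1; u(3) = 3; u(4) = 4.
Since u(4) = u(0) = 4, the sequence is periodic with period 4.
(498 - 0) mod 4 = 2, so u(498) = u(2) = 1.

1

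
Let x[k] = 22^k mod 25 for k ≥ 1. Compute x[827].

13

We have x[1] = 22, x[2] = 9, x[3] = 23, x[4] = 6, x[5] = 7, x[6] = 4, x[7] = 13, x[8] = 11, x[9] = 17, x[10] = 24, x[11] = 3, x[12] = 16, x[13] = 2, x[14] = 19, x[15] = 18, x[16] = 21, x[17] = 12, x[18] = 14, x[19] = 8, x[20] = 1, x[21] = 22.
Since x[21] = x[1] = 22, the sequence is periodic with period 20.
(827 - 1) mod 20 = 6, so x[827] = x[7] = 13.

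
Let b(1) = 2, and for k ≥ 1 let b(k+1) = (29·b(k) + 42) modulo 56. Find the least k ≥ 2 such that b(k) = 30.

Listing terms: b(1) = 2, b(2) = 44, b(3) = 30, b(4) = 16, b(5) = 2.
Since b(5) = b(1) = 2, the sequence is periodic with period 4.
The value 30 first appears (with k ≥ 2) at b(3).

3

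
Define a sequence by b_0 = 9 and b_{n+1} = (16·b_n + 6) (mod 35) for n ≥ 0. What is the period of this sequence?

15

We have b_0 = 9, b_1 = 10, b_2 = 26, b_3 = 2, b_4 = 3, b_5 = 19, b_6 = 30, b_7 = 31, b_8 = 12, b_9 = 23, b_{10} = 24, b_{11} = 5, b_{12} = 16, b_{13} = 17, b_{14} = 33, b_{15} = 9.
The sequence repeats with period 15.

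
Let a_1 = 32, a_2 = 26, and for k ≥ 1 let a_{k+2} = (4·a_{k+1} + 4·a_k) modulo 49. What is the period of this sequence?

a_1 = 32; a_2 = 26; a_3 = 36; a_4 = 3; a_5 = 9; a_6 = 48; a_7 = 32; a_8 = 26.
The sequence repeats with period 6.

6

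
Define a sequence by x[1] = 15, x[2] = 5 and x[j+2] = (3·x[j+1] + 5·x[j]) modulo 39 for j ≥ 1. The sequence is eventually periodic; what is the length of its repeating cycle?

12

Listing terms: x[1] = 15, x[2] = 5, x[3] = 12, x[4] = 22, x[5] = 9, x[6] = 20, x[7] = 27, x[8] = 25, x[9] = 15, x[10] = 14, x[11] = 0, x[12] = 31, x[13] = 15, x[14] = 5.
The sequence repeats with period 12.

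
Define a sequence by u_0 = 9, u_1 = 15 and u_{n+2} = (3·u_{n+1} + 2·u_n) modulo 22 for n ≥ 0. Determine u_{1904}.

Computing terms: u_0 = 9,  u_1 = 15,  u_2 = 19,  u_3 = 21,  u_4 = 13,  u_5 = 15,  u_6 = 5,  u_7 = 1,  u_8 = 13,  u_9 = 19,  u_{10} = 17,  u_{11} = 1,  u_{12} = 15,  u_{13} = 3,  u_{14} = 17,  u_{15} = 13,  u_{16} = 7,  u_{17} = 3,  u_{18} = 1,  u_{19} = 9,  u_{20} = 7,  u_{21} = 17,  u_{22} = 21,  u_{23} = 9,  u_{24} = 3,  u_{25} = 5,  u_{26} = 21,  u_{27} = 7,  u_{28} = 19,  u_{29} = 5,  u_{30} = 9,  u_{31} = 15.
Since (u_{30}, u_{31}) = (u_0, u_1) = (9, 15) (two consecutive terms determine the rest), the sequence is periodic with period 30.
(1904 - 0) mod 30 = 14, so u_{1904} = u_{14} = 17.

17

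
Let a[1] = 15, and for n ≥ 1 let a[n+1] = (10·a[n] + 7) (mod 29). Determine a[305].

Computing terms: a[1] = 15; a[2] = 12; a[3] = 11; a[4] = 1; a[5] = 17; a[6] = 3; a[7] = 8; a[8] = 0; a[9] = 7; a[10] = 19; a[11] = 23; a[12] = 5; a[13] = 28; a[14] = 26; a[15] = 6; a[16] = 9; a[17] = 10; a[18] = 20; a[19] = 4; a[20] = 18; a[21] = 13; a[22] = 21; a[23] = 14; a[24] = 2; a[25] = 27; a[26] = 16; a[27] = 22; a[28] = 24; a[29] = 15.
Since a[29] = a[1] = 15, the sequence is periodic with period 28.
(305 - 1) mod 28 = 24, so a[305] = a[25] = 27.

27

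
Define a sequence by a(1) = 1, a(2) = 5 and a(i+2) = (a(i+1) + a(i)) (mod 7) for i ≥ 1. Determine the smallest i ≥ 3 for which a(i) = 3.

5

Listing terms: a(1) = 1, a(2) = 5, a(3) = 6, a(4) = 4, a(5) = 3, a(6) = 0, a(7) = 3, a(8) = 3, a(9) = 6, a(10) = 2, a(11) = 1, a(12) = 3, a(13) = 4, a(14) = 0, a(15) = 4, a(16) = 4, a(17) = 1, a(18) = 5.
Since (a(17), a(18)) = (a(1), a(2)) = (1, 5) (two consecutive terms determine the rest), the sequence is periodic with period 16.
The value 3 first appears (with i ≥ 3) at a(5).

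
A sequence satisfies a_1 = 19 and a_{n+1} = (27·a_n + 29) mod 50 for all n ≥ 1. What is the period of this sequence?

20

Computing terms: a_1 = 19, a_2 = 42, a_3 = 13, a_4 = 30, a_5 = 39, a_6 = 32, a_7 = 43, a_8 = 40, a_9 = 9, a_{10} = 22, a_{11} = 23, a_{12} = 0, a_{13} = 29, a_{14} = 12, a_{15} = 3, a_{16} = 10, a_{17} = 49, a_{18} = 2, a_{19} = 33, a_{20} = 20, a_{21} = 19.
Since a_{21} = a_1 = 19, the sequence is periodic with period 20.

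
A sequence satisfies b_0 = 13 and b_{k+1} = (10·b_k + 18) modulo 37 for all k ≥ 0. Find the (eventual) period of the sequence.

Listing terms: b_0 = 13,  b_1 = 0,  b_2 = 18,  b_3 = 13.
The sequence repeats with period 3.

3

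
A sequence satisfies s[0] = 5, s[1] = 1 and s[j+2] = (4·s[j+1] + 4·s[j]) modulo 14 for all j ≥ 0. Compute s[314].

Listing terms: s[0] = 5,  s[1] = 1,  s[2] = 10,  s[3] = 2,  s[4] = 6,  s[5] = 4,  s[6] = 12,  s[7] = 8,  s[8] = 10,  s[9] = 2.
Since (s[8], s[9]) = (s[2], s[3]) = (10, 2) (two consecutive terms determine the rest), the sequence is eventually periodic: after a pre-period of length 2 it cycles with period 6.
For j ≥ 2, s[j] depends only on (j - 2) mod 6. (314 - 2) mod 6 = 0, so s[314] = s[2] = 10.

10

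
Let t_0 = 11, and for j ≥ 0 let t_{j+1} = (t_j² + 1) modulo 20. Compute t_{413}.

10

We have t_0 = 11; t_1 = 2; t_2 = 5; t_3 = 6; t_4 = 17; t_5 = 10; t_6 = 1; t_7 = 2.
Since t_7 = t_1 = 2, the sequence is eventually periodic: after a pre-period of length 1 it cycles with period 6.
For j ≥ 1, t_j depends only on (j - 1) mod 6. (413 - 1) mod 6 = 4, so t_{413} = t_5 = 10.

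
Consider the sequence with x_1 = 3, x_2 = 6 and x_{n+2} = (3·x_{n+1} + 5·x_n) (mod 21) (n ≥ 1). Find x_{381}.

12

Computing terms: x_1 = 3, x_2 = 6, x_3 = 12, x_4 = 3, x_5 = 6.
The sequence repeats with period 3.
(381 - 1) mod 3 = 2, so x_{381} = x_3 = 12.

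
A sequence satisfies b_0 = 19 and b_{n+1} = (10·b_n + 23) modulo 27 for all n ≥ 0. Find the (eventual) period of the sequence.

27

b_0 = 19, b_1 = 24, b_2 = 20, b_3 = 7, b_4 = 12, b_5 = 8, b_6 = 22, b_7 = 0, b_8 = 23, b_9 = 10, b_{10} = 15, b_{11} = 11, b_{12} = 25, b_{13} = 3, b_{14} = 26, b_{15} = 13, b_{16} = 18, b_{17} = 14, b_{18} = 1, b_{19} = 6, b_{20} = 2, b_{21} = 16, b_{22} = 21, b_{23} = 17, b_{24} = 4, b_{25} = 9, b_{26} = 5, b_{27} = 19.
Since b_{27} = b_0 = 19, the sequence is periodic with period 27.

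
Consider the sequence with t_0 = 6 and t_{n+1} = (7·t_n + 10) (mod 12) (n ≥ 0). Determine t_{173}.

8

We have t_0 = 6, t_1 = 4, t_2 = 2, t_3 = 0, t_4 = 10, t_5 = 8, t_6 = 6.
The sequence repeats with period 6.
(173 - 0) mod 6 = 5, so t_{173} = t_5 = 8.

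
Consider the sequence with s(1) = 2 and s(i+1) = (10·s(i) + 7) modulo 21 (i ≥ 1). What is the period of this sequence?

6

Computing terms: s(1) = 2,  s(2) = 6,  s(3) = 4,  s(4) = 5,  s(5) = 15,  s(6) = 10,  s(7) = 2.
The sequence repeats with period 6.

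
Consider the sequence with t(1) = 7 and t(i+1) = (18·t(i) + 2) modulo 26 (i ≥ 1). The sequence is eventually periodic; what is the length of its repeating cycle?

4

Computing terms: t(1) = 7, t(2) = 24, t(3) = 18, t(4) = 14, t(5) = 20, t(6) = 24.
Since t(6) = t(2) = 24, the sequence is eventually periodic: after a pre-period of length 1 it cycles with period 4.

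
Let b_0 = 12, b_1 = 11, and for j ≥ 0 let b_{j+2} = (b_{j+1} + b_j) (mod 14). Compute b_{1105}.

Listing terms: b_0 = 12, b_1 = 11, b_2 = 9, b_3 = 6, b_4 = 1, b_5 = 7, b_6 = 8, b_7 = 1, b_8 = 9, b_9 = 10, b_{10} = 5, b_{11} = 1, b_{12} = 6, b_{13} = 7, b_{14} = 13, b_{15} = 6, b_{16} = 5, b_{17} = 11, b_{18} = 2, b_{19} = 13, b_{20} = 1, b_{21} = 0, b_{22} = 1, b_{23} = 1, b_{24} = 2, b_{25} = 3, b_{26} = 5, b_{27} = 8, b_{28} = 13, b_{29} = 7, b_{30} = 6, b_{31} = 13, b_{32} = 5, b_{33} = 4, b_{34} = 9, b_{35} = 13, b_{36} = 8, b_{37} = 7, b_{38} = 1, b_{39} = 8, b_{40} = 9, b_{41} = 3, b_{42} = 12, b_{43} = 1, b_{44} = 13, b_{45} = 0, b_{46} = 13, b_{47} = 13, b_{48} = 12, b_{49} = 11.
Since (b_{48}, b_{49}) = (b_0, b_1) = (12, 11) (two consecutive terms determine the rest), the sequence is periodic with period 48.
So b_{1105} = b_{0 + ((1105-0) mod 48)} = b_1 = 11.

11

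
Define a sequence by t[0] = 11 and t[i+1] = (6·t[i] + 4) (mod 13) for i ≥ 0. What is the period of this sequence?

Computing terms: t[0] = 11, t[1] = 5, t[2] = 8, t[3] = 0, t[4] = 4, t[5] = 2, t[6] = 3, t[7] = 9, t[8] = 6, t[9] = 1, t[10] = 10, t[11] = 12, t[12] = 11.
The sequence repeats with period 12.

12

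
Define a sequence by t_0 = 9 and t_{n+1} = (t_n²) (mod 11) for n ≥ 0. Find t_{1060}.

Computing terms: t_0 = 9; t_1 = 4; t_2 = 5; t_3 = 3; t_4 = 9.
The sequence repeats with period 4.
(1060 - 0) mod 4 = 0, so t_{1060} = t_0 = 9.

9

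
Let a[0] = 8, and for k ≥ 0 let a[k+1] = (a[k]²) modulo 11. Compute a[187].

a[0] = 8; a[1] = 9; a[2] = 4; a[3] = 5; a[4] = 3; a[5] = 9.
Since a[5] = a[1] = 9, the sequence is eventually periodic: after a pre-period of length 1 it cycles with period 4.
For k ≥ 1, a[k] depends only on (k - 1) mod 4. (187 - 1) mod 4 = 2, so a[187] = a[3] = 5.

5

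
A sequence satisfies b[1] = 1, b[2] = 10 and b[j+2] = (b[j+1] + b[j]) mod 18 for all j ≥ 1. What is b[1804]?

3

b[1] = 1,  b[2] = 10,  b[3] = 11,  b[4] = 3,  b[5] = 14,  b[6] = 17,  b[7] = 13,  b[8] = 12,  b[9] = 7,  b[10] = 1,  b[11] = 8,  b[12] = 9,  b[13] = 17,  b[14] = 8,  b[15] = 7,  b[16] = 15,  b[17] = 4,  b[18] = 1,  b[19] = 5,  b[20] = 6,  b[21] = 11,  b[22] = 17,  b[23] = 10,  b[24] = 9,  b[25] = 1,  b[26] = 10.
Since (b[25], b[26]) = (b[1], b[2]) = (1, 10) (two consecutive terms determine the rest), the sequence is periodic with period 24.
(1804 - 1) mod 24 = 3, so b[1804] = b[4] = 3.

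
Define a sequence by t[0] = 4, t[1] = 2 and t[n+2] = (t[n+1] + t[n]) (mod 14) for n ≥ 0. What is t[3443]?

8

t[0] = 4; t[1] = 2; t[2] = 6; t[3] = 8; t[4] = 0; t[5] = 8; t[6] = 8; t[7] = 2; t[8] = 10; t[9] = 12; t[10] = 8; t[11] = 6; t[12] = 0; t[13] = 6; t[14] = 6; t[15] = 12; t[16] = 4; t[17] = 2.
Since (t[16], t[17]) = (t[0], t[1]) = (4, 2) (two consecutive terms determine the rest), the sequence is periodic with period 16.
(3443 - 0) mod 16 = 3, so t[3443] = t[3] = 8.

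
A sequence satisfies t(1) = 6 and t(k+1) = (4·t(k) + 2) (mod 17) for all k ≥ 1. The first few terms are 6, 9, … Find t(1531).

t(1) = 6; t(2) = 9; t(3) = 4; t(4) = 1; t(5) = 6.
The sequence repeats with period 4.
(1531 - 1) mod 4 = 2, so t(1531) = t(3) = 4.

4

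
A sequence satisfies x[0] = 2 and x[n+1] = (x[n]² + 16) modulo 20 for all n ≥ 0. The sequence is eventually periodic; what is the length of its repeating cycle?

3

x[0] = 2; x[1] = 0; x[2] = 16; x[3] = 12; x[4] = 0.
Since x[4] = x[1] = 0, the sequence is eventually periodic: after a pre-period of length 1 it cycles with period 3.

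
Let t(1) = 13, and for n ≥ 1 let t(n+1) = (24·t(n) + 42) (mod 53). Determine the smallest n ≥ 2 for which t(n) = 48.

8

Listing terms: t(1) = 13,  t(2) = 36,  t(3) = 5,  t(4) = 3,  t(5) = 8,  t(6) = 22,  t(7) = 40,  t(8) = 48,  t(9) = 28,  t(10) = 25,  t(11) = 6,  t(12) = 27,  t(13) = 1,  t(14) = 13.
The sequence repeats with period 13.
The value 48 first appears (with n ≥ 2) at t(8).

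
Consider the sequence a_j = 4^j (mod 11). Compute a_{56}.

4

a_0 = 1,  a_1 = 4,  a_2 = 5,  a_3 = 9,  a_4 = 3,  a_5 = 1.
Since a_5 = a_0 = 1, the sequence is periodic with period 5.
So a_{56} = a_{0 + ((56-0) mod 5)} = a_1 = 4.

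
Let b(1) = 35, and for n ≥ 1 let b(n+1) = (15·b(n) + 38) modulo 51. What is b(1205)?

We have b(1) = 35,  b(2) = 2,  b(3) = 17,  b(4) = 38,  b(5) = 47,  b(6) = 29,  b(7) = 14,  b(8) = 44,  b(9) = 35.
The sequence repeats with period 8.
(1205 - 1) mod 8 = 4, so b(1205) = b(5) = 47.

47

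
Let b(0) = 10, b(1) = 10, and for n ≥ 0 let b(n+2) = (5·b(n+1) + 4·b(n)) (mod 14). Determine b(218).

8

We have b(0) = 10; b(1) = 10; b(2) = 6; b(3) = 0; b(4) = 10; b(5) = 8; b(6) = 10; b(7) = 12; b(8) = 2; b(9) = 2; b(10) = 4; b(11) = 0; b(12) = 2; b(13) = 10; b(14) = 2; b(15) = 8; b(16) = 6; b(17) = 6; b(18) = 12; b(19) = 0; b(20) = 6; b(21) = 2; b(22) = 6; b(23) = 10; b(24) = 4; b(25) = 4; b(26) = 8; b(27) = 0; b(28) = 4; b(29) = 6; b(30) = 4; b(31) = 2; b(32) = 12; b(33) = 12; b(34) = 10; b(35) = 0; b(36) = 12; b(37) = 4; b(38) = 12; b(39) = 6; b(40) = 8; b(41) = 8; b(42) = 2; b(43) = 0; b(44) = 8; b(45) = 12; b(46) = 8; b(47) = 4; b(48) = 10; b(49) = 10.
The sequence repeats with period 48.
So b(218) = b(0 + ((218-0) mod 48)) = b(26) = 8.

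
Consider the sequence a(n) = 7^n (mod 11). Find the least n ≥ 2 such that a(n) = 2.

Computing terms: a(1) = 7,  a(2) = 5,  a(3) = 2,  a(4) = 3,  a(5) = 10,  a(6) = 4,  a(7) = 6,  a(8) = 9,  a(9) = 8,  a(10) = 1,  a(11) = 7.
The sequence repeats with period 10.
The value 2 first appears (with n ≥ 2) at a(3).

3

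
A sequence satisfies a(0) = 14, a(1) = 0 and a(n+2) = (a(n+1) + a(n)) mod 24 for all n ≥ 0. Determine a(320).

We have a(0) = 14; a(1) = 0; a(2) = 14; a(3) = 14; a(4) = 4; a(5) = 18; a(6) = 22; a(7) = 16; a(8) = 14; a(9) = 6; a(10) = 20; a(11) = 2; a(12) = 22; a(13) = 0; a(14) = 22; a(15) = 22; a(16) = 20; a(17) = 18; a(18) = 14; a(19) = 8; a(20) = 22; a(21) = 6; a(22) = 4; a(23) = 10; a(24) = 14; a(25) = 0.
The sequence repeats with period 24.
So a(320) = a(0 + ((320-0) mod 24)) = a(8) = 14.

14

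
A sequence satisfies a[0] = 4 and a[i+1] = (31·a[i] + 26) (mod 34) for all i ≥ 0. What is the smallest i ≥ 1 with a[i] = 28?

13

Listing terms: a[0] = 4, a[1] = 14, a[2] = 18, a[3] = 6, a[4] = 8, a[5] = 2, a[6] = 20, a[7] = 0, a[8] = 26, a[9] = 16, a[10] = 12, a[11] = 24, a[12] = 22, a[13] = 28, a[14] = 10, a[15] = 30, a[16] = 4.
Since a[16] = a[0] = 4, the sequence is periodic with period 16.
The value 28 first appears (with i ≥ 1) at a[13].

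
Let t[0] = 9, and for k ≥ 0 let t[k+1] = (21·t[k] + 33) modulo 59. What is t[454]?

t[0] = 9, t[1] = 45, t[2] = 34, t[3] = 39, t[4] = 26, t[5] = 48, t[6] = 38, t[7] = 5, t[8] = 20, t[9] = 40, t[10] = 47, t[11] = 17, t[12] = 36, t[13] = 22, t[14] = 23, t[15] = 44, t[16] = 13, t[17] = 11, t[18] = 28, t[19] = 31, t[20] = 35, t[21] = 1, t[22] = 54, t[23] = 46, t[24] = 55, t[25] = 8, t[26] = 24, t[27] = 6, t[28] = 41, t[29] = 9.
The sequence repeats with period 29.
So t[454] = t[0 + ((454-0) mod 29)] = t[19] = 31.

31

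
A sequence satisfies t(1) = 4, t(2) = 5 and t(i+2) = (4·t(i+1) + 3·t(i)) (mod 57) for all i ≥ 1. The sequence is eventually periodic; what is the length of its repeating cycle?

18

Computing terms: t(1) = 4, t(2) = 5, t(3) = 32, t(4) = 29, t(5) = 41, t(6) = 23, t(7) = 44, t(8) = 17, t(9) = 29, t(10) = 53, t(11) = 14, t(12) = 44, t(13) = 47, t(14) = 35, t(15) = 53, t(16) = 32, t(17) = 2, t(18) = 47, t(19) = 23, t(20) = 5, t(21) = 32.
Since (t(20), t(21)) = (t(2), t(3)) = (5, 32) (two consecutive terms determine the rest), the sequence is eventually periodic: after a pre-period of length 1 it cycles with period 18.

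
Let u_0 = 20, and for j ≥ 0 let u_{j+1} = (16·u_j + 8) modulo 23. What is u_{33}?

20

We have u_0 = 20,  u_1 = 6,  u_2 = 12,  u_3 = 16,  u_4 = 11,  u_5 = 0,  u_6 = 8,  u_7 = 21,  u_8 = 22,  u_9 = 15,  u_{10} = 18,  u_{11} = 20.
The sequence repeats with period 11.
(33 - 0) mod 11 = 0, so u_{33} = u_0 = 20.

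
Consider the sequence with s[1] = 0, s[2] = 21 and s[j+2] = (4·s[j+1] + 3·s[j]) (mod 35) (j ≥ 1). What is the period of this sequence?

Listing terms: s[1] = 0; s[2] = 21; s[3] = 14; s[4] = 14; s[5] = 28; s[6] = 14; s[7] = 0; s[8] = 7; s[9] = 28; s[10] = 28; s[11] = 21; s[12] = 28; s[13] = 0; s[14] = 14; s[15] = 21; s[16] = 21; s[17] = 7; s[18] = 21; s[19] = 0; s[20] = 28; s[21] = 7; s[22] = 7; s[23] = 14; s[24] = 7; s[25] = 0; s[26] = 21.
The sequence repeats with period 24.

24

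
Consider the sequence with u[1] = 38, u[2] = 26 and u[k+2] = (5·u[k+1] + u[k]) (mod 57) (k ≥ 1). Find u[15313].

u[1] = 38, u[2] = 26, u[3] = 54, u[4] = 11, u[5] = 52, u[6] = 43, u[7] = 39, u[8] = 10, u[9] = 32, u[10] = 56, u[11] = 27, u[12] = 20, u[13] = 13, u[14] = 28, u[15] = 39, u[16] = 52, u[17] = 14, u[18] = 8, u[19] = 54, u[20] = 50, u[21] = 19, u[22] = 31, u[23] = 3, u[24] = 46, u[25] = 5, u[26] = 14, u[27] = 18, u[28] = 47, u[29] = 25, u[30] = 1, u[31] = 30, u[32] = 37, u[33] = 44, u[34] = 29, u[35] = 18, u[36] = 5, u[37] = 43, u[38] = 49, u[39] = 3, u[40] = 7, u[41] = 38, u[42] = 26.
The sequence repeats with period 40.
So u[15313] = u[1 + ((15313-1) mod 40)] = u[33] = 44.

44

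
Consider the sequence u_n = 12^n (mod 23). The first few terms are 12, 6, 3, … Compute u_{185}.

Computing terms: u_1 = 12; u_2 = 6; u_3 = 3; u_4 = 13; u_5 = 18; u_6 = 9; u_7 = 16; u_8 = 8; u_9 = 4; u_{10} = 2; u_{11} = 1; u_{12} = 12.
The sequence repeats with period 11.
(185 - 1) mod 11 = 8, so u_{185} = u_9 = 4.

4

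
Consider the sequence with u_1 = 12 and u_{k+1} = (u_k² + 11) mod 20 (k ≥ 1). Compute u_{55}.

We have u_1 = 12,  u_2 = 15,  u_3 = 16,  u_4 = 7,  u_5 = 0,  u_6 = 11,  u_7 = 12.
Since u_7 = u_1 = 12, the sequence is periodic with period 6.
So u_{55} = u_{1 + ((55-1) mod 6)} = u_1 = 12.

12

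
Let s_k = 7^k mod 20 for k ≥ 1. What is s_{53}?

7

We have s_1 = 7; s_2 = 9; s_3 = 3; s_4 = 1; s_5 = 7.
The sequence repeats with period 4.
(53 - 1) mod 4 = 0, so s_{53} = s_1 = 7.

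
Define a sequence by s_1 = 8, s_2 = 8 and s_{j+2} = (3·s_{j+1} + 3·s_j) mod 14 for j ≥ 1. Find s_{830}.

We have s_1 = 8, s_2 = 8, s_3 = 6, s_4 = 0, s_5 = 4, s_6 = 12, s_7 = 6, s_8 = 12, s_9 = 12, s_{10} = 2, s_{11} = 0, s_{12} = 6, s_{13} = 4, s_{14} = 2, s_{15} = 4, s_{16} = 4, s_{17} = 10, s_{18} = 0, s_{19} = 2, s_{20} = 6, s_{21} = 10, s_{22} = 6, s_{23} = 6, s_{24} = 8, s_{25} = 0, s_{26} = 10, s_{27} = 2, s_{28} = 8, s_{29} = 2, s_{30} = 2, s_{31} = 12, s_{32} = 0, s_{33} = 8, s_{34} = 10, s_{35} = 12, s_{36} = 10, s_{37} = 10, s_{38} = 4, s_{39} = 0, s_{40} = 12, s_{41} = 8, s_{42} = 4, s_{43} = 8, s_{44} = 8.
The sequence repeats with period 42.
So s_{830} = s_{1 + ((830-1) mod 42)} = s_{32} = 0.

0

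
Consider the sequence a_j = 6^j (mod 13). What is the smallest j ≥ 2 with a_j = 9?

4

a_1 = 6,  a_2 = 10,  a_3 = 8,  a_4 = 9,  a_5 = 2,  a_6 = 12,  a_7 = 7,  a_8 = 3,  a_9 = 5,  a_{10} = 4,  a_{11} = 11,  a_{12} = 1,  a_{13} = 6.
The sequence repeats with period 12.
The value 9 first appears (with j ≥ 2) at a_4.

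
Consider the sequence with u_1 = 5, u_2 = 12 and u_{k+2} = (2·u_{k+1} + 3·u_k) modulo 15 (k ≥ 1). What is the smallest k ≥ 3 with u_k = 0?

5

We have u_1 = 5; u_2 = 12; u_3 = 9; u_4 = 9; u_5 = 0; u_6 = 12; u_7 = 9.
Since (u_6, u_7) = (u_2, u_3) = (12, 9) (two consecutive terms determine the rest), the sequence is eventually periodic: after a pre-period of length 1 it cycles with period 4.
The value 0 first appears (with k ≥ 3) at u_5.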